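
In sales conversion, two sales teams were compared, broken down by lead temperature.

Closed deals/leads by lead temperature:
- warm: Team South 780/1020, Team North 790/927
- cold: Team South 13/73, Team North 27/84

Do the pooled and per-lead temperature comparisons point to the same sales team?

Yes

Warm: Team South 780/1020 = 76.5%, Team North 790/927 = 85.2% → Team North
Cold: Team South 13/73 = 17.8%, Team North 27/84 = 32.1% → Team North
Overall: Team South 793/1093 = 72.6%, Team North 817/1011 = 80.8% → Team North
Team North wins overall and in every lead group — no reversal.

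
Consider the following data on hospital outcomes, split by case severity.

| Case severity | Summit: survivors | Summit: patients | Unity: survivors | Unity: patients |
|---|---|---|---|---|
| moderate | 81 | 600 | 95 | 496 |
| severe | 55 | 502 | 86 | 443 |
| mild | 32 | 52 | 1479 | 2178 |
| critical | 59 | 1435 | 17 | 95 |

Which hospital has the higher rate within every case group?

Moderate: Summit 81/600 = 13.5%, Unity 95/496 = 19.2% → Unity
Severe: Summit 55/502 = 11.0%, Unity 86/443 = 19.4% → Unity
Mild: Summit 32/52 = 61.5%, Unity 1479/2178 = 67.9% → Unity
Critical: Summit 59/1435 = 4.1%, Unity 17/95 = 17.9% → Unity
Unity has the higher rate in all 4 groups.

Unity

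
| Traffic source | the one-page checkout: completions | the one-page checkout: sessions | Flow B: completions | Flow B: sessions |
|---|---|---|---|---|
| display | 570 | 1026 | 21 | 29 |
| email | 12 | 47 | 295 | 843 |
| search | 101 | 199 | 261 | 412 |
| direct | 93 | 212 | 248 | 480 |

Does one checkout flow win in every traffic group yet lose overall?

Display: the one-page checkout 570/1026 = 55.6%, Flow B 21/29 = 72.4% → Flow B
Email: the one-page checkout 12/47 = 25.5%, Flow B 295/843 = 35.0% → Flow B
Search: the one-page checkout 101/199 = 50.8%, Flow B 261/412 = 63.3% → Flow B
Direct: the one-page checkout 93/212 = 43.9%, Flow B 248/480 = 51.7% → Flow B
Overall: the one-page checkout 776/1484 = 52.3%, Flow B 825/1764 = 46.8% → the one-page checkout
Flow B wins each traffic group but the one-page checkout wins overall — the comparison reverses. Flow B's sessions skew toward email, which has a lower base rate.

Yes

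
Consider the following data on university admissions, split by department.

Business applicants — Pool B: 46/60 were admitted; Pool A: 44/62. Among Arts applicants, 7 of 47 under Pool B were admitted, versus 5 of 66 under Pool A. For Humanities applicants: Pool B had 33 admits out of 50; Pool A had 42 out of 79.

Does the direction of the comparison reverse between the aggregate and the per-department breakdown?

Business: Pool B 46/60 = 76.7%, Pool A 44/62 = 71.0% → Pool B
Arts: Pool B 7/47 = 14.9%, Pool A 5/66 = 7.6% → Pool B
Humanities: Pool B 33/50 = 66.0%, Pool A 42/79 = 53.2% → Pool B
Overall: Pool B 86/157 = 54.8%, Pool A 91/207 = 44.0% → Pool B
Pool B wins overall and in every department group — no reversal.

No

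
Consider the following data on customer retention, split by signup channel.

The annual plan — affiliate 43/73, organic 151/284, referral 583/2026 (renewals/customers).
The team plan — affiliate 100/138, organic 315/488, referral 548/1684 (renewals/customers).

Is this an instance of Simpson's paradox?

No

Affiliate: the annual plan 43/73 = 58.9%, the team plan 100/138 = 72.5% → the team plan
Organic: the annual plan 151/284 = 53.2%, the team plan 315/488 = 64.5% → the team plan
Referral: the annual plan 583/2026 = 28.8%, the team plan 548/1684 = 32.5% → the team plan
Overall: the annual plan 777/2383 = 32.6%, the team plan 963/2310 = 41.7% → the team plan
The team plan wins overall and in every signup group — no reversal.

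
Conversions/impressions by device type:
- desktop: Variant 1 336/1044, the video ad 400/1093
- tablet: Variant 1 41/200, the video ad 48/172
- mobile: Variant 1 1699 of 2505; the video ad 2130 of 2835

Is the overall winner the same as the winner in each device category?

Desktop: Variant 1 336/1044 = 32.2%, the video ad 400/1093 = 36.6% → the video ad
Tablet: Variant 1 41/200 = 20.5%, the video ad 48/172 = 27.9% → the video ad
Mobile: Variant 1 1699/2505 = 67.8%, the video ad 2130/2835 = 75.1% → the video ad
Overall: Variant 1 2076/3749 = 55.4%, the video ad 2578/4100 = 62.9% → the video ad
The video ad wins overall and in every device group — no reversal.

Yes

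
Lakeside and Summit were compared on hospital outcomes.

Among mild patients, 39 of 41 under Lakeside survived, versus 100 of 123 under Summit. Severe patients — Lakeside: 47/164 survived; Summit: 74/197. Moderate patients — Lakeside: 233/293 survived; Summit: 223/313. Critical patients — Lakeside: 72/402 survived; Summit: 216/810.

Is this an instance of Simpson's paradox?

Mild: Lakeside 39/41 = 95.1%, Summit 100/123 = 81.3% → Lakeside
Severe: Lakeside 47/164 = 28.7%, Summit 74/197 = 37.6% → Summit
Moderate: Lakeside 233/293 = 79.5%, Summit 223/313 = 71.2% → Lakeside
Critical: Lakeside 72/402 = 17.9%, Summit 216/810 = 26.7% → Summit
Overall: Lakeside 391/900 = 43.4%, Summit 613/1443 = 42.5% → Lakeside
Neither sweeps: Lakeside wins 2 of 4 groups, Summit wins 2. Lakeside wins overall but not every group — no Simpson reversal.

No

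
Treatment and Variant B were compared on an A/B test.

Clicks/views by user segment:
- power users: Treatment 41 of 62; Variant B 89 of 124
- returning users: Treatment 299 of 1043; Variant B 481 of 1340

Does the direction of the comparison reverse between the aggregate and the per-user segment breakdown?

No

Power users: Treatment 41/62 = 66.1%, Variant B 89/124 = 71.8% → Variant B
Returning users: Treatment 299/1043 = 28.7%, Variant B 481/1340 = 35.9% → Variant B
Overall: Treatment 340/1105 = 30.8%, Variant B 570/1464 = 38.9% → Variant B
Variant B wins overall and in every user group — no reversal.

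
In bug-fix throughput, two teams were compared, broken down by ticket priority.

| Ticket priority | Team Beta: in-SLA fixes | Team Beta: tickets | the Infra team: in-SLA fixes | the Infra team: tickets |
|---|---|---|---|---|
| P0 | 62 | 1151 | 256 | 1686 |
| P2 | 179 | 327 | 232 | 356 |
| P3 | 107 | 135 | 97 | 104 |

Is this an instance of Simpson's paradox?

P0: Team Beta 62/1151 = 5.4%, the Infra team 256/1686 = 15.2% → the Infra team
P2: Team Beta 179/327 = 54.7%, the Infra team 232/356 = 65.2% → the Infra team
P3: Team Beta 107/135 = 79.3%, the Infra team 97/104 = 93.3% → the Infra team
Overall: Team Beta 348/1613 = 21.6%, the Infra team 585/2146 = 27.3% → the Infra team
The Infra team wins overall and in every ticket group — no reversal.

No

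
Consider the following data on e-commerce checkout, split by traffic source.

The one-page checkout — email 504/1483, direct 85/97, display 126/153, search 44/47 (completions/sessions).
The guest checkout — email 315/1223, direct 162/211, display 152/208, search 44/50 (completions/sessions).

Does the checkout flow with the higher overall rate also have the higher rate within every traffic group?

Email: the one-page checkout 504/1483 = 34.0%, the guest checkout 315/1223 = 25.8% → the one-page checkout
Direct: the one-page checkout 85/97 = 87.6%, the guest checkout 162/211 = 76.8% → the one-page checkout
Display: the one-page checkout 126/153 = 82.4%, the guest checkout 152/208 = 73.1% → the one-page checkout
Search: the one-page checkout 44/47 = 93.6%, the guest checkout 44/50 = 88.0% → the one-page checkout
Overall: the one-page checkout 759/1780 = 42.6%, the guest checkout 673/1692 = 39.8% → the one-page checkout
The one-page checkout wins overall and in every traffic group — no reversal.

Yes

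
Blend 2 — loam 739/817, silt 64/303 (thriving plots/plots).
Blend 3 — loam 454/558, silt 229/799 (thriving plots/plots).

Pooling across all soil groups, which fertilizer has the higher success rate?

Blend 2

Loam: Blend 2 739/817 = 90.5%, Blend 3 454/558 = 81.4% → Blend 2
Silt: Blend 2 64/303 = 21.1%, Blend 3 229/799 = 28.7% → Blend 3
Overall: Blend 2 803/1120 = 71.7%, Blend 3 683/1357 = 50.3% → Blend 2
(Neither sweeps every soil group, but Blend 2 has the higher pooled rate.)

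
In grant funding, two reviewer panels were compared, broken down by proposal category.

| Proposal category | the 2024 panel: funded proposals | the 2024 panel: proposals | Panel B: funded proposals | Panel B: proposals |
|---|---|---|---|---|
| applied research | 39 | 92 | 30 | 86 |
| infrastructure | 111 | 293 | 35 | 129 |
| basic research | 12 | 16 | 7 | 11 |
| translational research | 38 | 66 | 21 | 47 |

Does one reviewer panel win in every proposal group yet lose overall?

No

Applied research: the 2024 panel 39/92 = 42.4%, Panel B 30/86 = 34.9% → the 2024 panel
Infrastructure: the 2024 panel 111/293 = 37.9%, Panel B 35/129 = 27.1% → the 2024 panel
Basic research: the 2024 panel 12/16 = 75.0%, Panel B 7/11 = 63.6% → the 2024 panel
Translational research: the 2024 panel 38/66 = 57.6%, Panel B 21/47 = 44.7% → the 2024 panel
Overall: the 2024 panel 200/467 = 42.8%, Panel B 93/273 = 34.1% → the 2024 panel
The 2024 panel wins overall and in every proposal group — no reversal.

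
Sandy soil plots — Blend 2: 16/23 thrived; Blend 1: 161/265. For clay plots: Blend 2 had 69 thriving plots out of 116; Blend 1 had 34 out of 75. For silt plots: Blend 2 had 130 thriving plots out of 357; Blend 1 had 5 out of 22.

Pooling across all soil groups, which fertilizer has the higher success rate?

Sandy soil: Blend 2 16/23 = 69.6%, Blend 1 161/265 = 60.8% → Blend 2
Clay: Blend 2 69/116 = 59.5%, Blend 1 34/75 = 45.3% → Blend 2
Silt: Blend 2 130/357 = 36.4%, Blend 1 5/22 = 22.7% → Blend 2
Overall: Blend 2 215/496 = 43.3%, Blend 1 200/362 = 55.2% → Blend 1
(Blend 2 wins every soil group but Blend 1 wins overall — Blend 2's plots skew toward the low-rate silt group.)

Blend 1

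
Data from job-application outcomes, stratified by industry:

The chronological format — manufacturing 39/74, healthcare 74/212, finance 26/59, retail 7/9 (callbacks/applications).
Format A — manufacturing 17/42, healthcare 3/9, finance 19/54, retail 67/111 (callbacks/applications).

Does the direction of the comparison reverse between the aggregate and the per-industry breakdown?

Manufacturing: the chronological format 39/74 = 52.7%, Format A 17/42 = 40.5% → the chronological format
Healthcare: the chronological format 74/212 = 34.9%, Format A 3/9 = 33.3% → the chronological format
Finance: the chronological format 26/59 = 44.1%, Format A 19/54 = 35.2% → the chronological format
Retail: the chronological format 7/9 = 77.8%, Format A 67/111 = 60.4% → the chronological format
Overall: the chronological format 146/354 = 41.2%, Format A 106/216 = 49.1% → Format A
The chronological format wins each industry group but Format A wins overall — the comparison reverses. The chronological format's applications skew toward healthcare, which has a lower base rate.

Yes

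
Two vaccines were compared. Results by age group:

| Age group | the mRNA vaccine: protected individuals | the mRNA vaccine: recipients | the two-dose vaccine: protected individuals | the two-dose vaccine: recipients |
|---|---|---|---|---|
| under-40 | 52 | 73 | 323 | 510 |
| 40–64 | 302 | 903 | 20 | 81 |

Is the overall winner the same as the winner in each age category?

No

Under-40: the mRNA vaccine 52/73 = 71.2%, the two-dose vaccine 323/510 = 63.3% → the mRNA vaccine
40–64: the mRNA vaccine 302/903 = 33.4%, the two-dose vaccine 20/81 = 24.7% → the mRNA vaccine
Overall: the mRNA vaccine 354/976 = 36.3%, the two-dose vaccine 343/591 = 58.0% → the two-dose vaccine
The mRNA vaccine wins each age group but the two-dose vaccine wins overall — the comparison reverses. The mRNA vaccine's recipients skew toward 40–64, which has a lower base rate.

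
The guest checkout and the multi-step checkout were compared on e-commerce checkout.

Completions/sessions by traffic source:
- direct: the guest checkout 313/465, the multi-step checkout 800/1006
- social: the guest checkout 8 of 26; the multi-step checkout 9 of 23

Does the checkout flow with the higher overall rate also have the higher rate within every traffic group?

Direct: the guest checkout 313/465 = 67.3%, the multi-step checkout 800/1006 = 79.5% → the multi-step checkout
Social: the guest checkout 8/26 = 30.8%, the multi-step checkout 9/23 = 39.1% → the multi-step checkout
Overall: the guest checkout 321/491 = 65.4%, the multi-step checkout 809/1029 = 78.6% → the multi-step checkout
The multi-step checkout wins overall and in every traffic group — no reversal.

Yes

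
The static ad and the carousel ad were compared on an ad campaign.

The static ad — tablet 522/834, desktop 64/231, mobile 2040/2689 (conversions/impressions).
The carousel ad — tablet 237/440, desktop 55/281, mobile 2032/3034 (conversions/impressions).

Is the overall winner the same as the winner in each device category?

Tablet: the static ad 522/834 = 62.6%, the carousel ad 237/440 = 53.9% → the static ad
Desktop: the static ad 64/231 = 27.7%, the carousel ad 55/281 = 19.6% → the static ad
Mobile: the static ad 2040/2689 = 75.9%, the carousel ad 2032/3034 = 67.0% → the static ad
Overall: the static ad 2626/3754 = 70.0%, the carousel ad 2324/3755 = 61.9% → the static ad
The static ad wins overall and in every device group — no reversal.

Yes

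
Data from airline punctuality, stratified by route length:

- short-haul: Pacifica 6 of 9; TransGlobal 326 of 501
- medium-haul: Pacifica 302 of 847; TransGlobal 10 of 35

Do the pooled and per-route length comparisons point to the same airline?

No

Short-haul: Pacifica 6/9 = 66.7%, TransGlobal 326/501 = 65.1% → Pacifica
Medium-haul: Pacifica 302/847 = 35.7%, TransGlobal 10/35 = 28.6% → Pacifica
Overall: Pacifica 308/856 = 36.0%, TransGlobal 336/536 = 62.7% → TransGlobal
Pacifica wins each route group but TransGlobal wins overall — the comparison reverses. Pacifica's flights skew toward medium-haul, which has a lower base rate.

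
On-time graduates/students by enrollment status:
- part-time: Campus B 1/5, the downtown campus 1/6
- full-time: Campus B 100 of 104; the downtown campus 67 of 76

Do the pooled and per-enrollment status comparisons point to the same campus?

Yes

Part-time: Campus B 1/5 = 20.0%, the downtown campus 1/6 = 16.7% → Campus B
Full-time: Campus B 100/104 = 96.2%, the downtown campus 67/76 = 88.2% → Campus B
Overall: Campus B 101/109 = 92.7%, the downtown campus 68/82 = 82.9% → Campus B
Campus B wins overall and in every enrollment group — no reversal.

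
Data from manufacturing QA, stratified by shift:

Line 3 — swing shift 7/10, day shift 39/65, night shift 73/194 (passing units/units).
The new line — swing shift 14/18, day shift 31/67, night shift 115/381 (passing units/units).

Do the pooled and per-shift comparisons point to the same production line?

Swing shift: Line 3 7/10 = 70.0%, the new line 14/18 = 77.8% → the new line
Day shift: Line 3 39/65 = 60.0%, the new line 31/67 = 46.3% → Line 3
Night shift: Line 3 73/194 = 37.6%, the new line 115/381 = 30.2% → Line 3
Overall: Line 3 119/269 = 44.2%, the new line 160/466 = 34.3% → Line 3
Neither sweeps: Line 3 wins 2 of 3 groups, the new line wins 1. Line 3 wins overall but not every group — no Simpson reversal.

No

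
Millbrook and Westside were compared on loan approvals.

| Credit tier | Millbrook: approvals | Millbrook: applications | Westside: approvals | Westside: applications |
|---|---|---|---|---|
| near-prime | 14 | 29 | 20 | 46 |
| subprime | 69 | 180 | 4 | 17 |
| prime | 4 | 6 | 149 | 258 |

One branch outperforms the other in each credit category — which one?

Near-prime: Millbrook 14/29 = 48.3%, Westside 20/46 = 43.5% → Millbrook
Subprime: Millbrook 69/180 = 38.3%, Westside 4/17 = 23.5% → Millbrook
Prime: Millbrook 4/6 = 66.7%, Westside 149/258 = 57.8% → Millbrook
Millbrook has the higher rate in all 3 groups.

Millbrook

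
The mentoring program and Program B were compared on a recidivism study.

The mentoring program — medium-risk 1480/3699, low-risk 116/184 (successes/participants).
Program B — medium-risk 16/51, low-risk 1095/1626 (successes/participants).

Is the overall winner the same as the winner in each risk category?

No

Medium-risk: the mentoring program 1480/3699 = 40.0%, Program B 16/51 = 31.4% → the mentoring program
Low-risk: the mentoring program 116/184 = 63.0%, Program B 1095/1626 = 67.3% → Program B
Overall: the mentoring program 1596/3883 = 41.1%, Program B 1111/1677 = 66.2% → Program B
Neither sweeps: the mentoring program wins 1 of 2 groups, Program B wins 1. Program B wins overall but not every group — no Simpson reversal.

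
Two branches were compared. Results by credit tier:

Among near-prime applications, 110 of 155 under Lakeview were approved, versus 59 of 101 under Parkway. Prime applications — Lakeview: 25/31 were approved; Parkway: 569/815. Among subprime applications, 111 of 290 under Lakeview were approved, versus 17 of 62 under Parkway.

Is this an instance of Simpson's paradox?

Near-prime: Lakeview 110/155 = 71.0%, Parkway 59/101 = 58.4% → Lakeview
Prime: Lakeview 25/31 = 80.6%, Parkway 569/815 = 69.8% → Lakeview
Subprime: Lakeview 111/290 = 38.3%, Parkway 17/62 = 27.4% → Lakeview
Overall: Lakeview 246/476 = 51.7%, Parkway 645/978 = 66.0% → Parkway
Lakeview wins each credit group but Parkway wins overall — the comparison reverses. Lakeview's applications skew toward subprime, which has a lower base rate.

Yes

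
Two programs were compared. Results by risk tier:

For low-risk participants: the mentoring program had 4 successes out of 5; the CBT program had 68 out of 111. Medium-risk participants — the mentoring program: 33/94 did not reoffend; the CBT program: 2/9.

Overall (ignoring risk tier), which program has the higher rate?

the CBT program

Low-risk: the mentoring program 4/5 = 80.0%, the CBT program 68/111 = 61.3% → the mentoring program
Medium-risk: the mentoring program 33/94 = 35.1%, the CBT program 2/9 = 22.2% → the mentoring program
Overall: the mentoring program 37/99 = 37.4%, the CBT program 70/120 = 58.3% → the CBT program
(The mentoring program wins every risk group but the CBT program wins overall — the mentoring program's participants skew toward the low-rate medium-risk group.)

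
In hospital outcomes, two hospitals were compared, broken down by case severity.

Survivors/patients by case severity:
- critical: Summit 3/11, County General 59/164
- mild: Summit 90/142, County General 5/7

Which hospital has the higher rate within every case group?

County General

Critical: Summit 3/11 = 27.3%, County General 59/164 = 36.0% → County General
Mild: Summit 90/142 = 63.4%, County General 5/7 = 71.4% → County General
County General has the higher rate in both groups.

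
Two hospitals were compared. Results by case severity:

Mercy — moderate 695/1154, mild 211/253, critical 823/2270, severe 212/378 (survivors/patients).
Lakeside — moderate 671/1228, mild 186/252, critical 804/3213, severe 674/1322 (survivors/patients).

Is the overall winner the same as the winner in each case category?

Moderate: Mercy 695/1154 = 60.2%, Lakeside 671/1228 = 54.6% → Mercy
Mild: Mercy 211/253 = 83.4%, Lakeside 186/252 = 73.8% → Mercy
Critical: Mercy 823/2270 = 36.3%, Lakeside 804/3213 = 25.0% → Mercy
Severe: Mercy 212/378 = 56.1%, Lakeside 674/1322 = 51.0% → Mercy
Overall: Mercy 1941/4055 = 47.9%, Lakeside 2335/6015 = 38.8% → Mercy
Mercy wins overall and in every case group — no reversal.

Yes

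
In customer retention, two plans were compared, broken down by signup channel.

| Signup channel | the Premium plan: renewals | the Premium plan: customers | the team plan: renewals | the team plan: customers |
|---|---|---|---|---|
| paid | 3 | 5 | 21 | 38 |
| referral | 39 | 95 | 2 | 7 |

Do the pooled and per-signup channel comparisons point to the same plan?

No

Paid: the Premium plan 3/5 = 60.0%, the team plan 21/38 = 55.3% → the Premium plan
Referral: the Premium plan 39/95 = 41.1%, the team plan 2/7 = 28.6% → the Premium plan
Overall: the Premium plan 42/100 = 42.0%, the team plan 23/45 = 51.1% → the team plan
The Premium plan wins each signup group but the team plan wins overall — the comparison reverses. The Premium plan's customers skew toward referral, which has a lower base rate.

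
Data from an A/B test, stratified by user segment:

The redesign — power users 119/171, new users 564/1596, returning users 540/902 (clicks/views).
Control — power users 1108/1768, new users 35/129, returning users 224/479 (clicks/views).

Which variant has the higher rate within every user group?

Power users: the redesign 119/171 = 69.6%, Control 1108/1768 = 62.7% → the redesign
New users: the redesign 564/1596 = 35.3%, Control 35/129 = 27.1% → the redesign
Returning users: the redesign 540/902 = 59.9%, Control 224/479 = 46.8% → the redesign
The redesign has the higher rate in all 3 groups.

the redesign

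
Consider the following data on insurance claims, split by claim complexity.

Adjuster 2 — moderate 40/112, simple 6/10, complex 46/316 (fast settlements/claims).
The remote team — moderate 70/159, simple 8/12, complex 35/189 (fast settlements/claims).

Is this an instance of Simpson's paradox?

No

Moderate: Adjuster 2 40/112 = 35.7%, the remote team 70/159 = 44.0% → the remote team
Simple: Adjuster 2 6/10 = 60.0%, the remote team 8/12 = 66.7% → the remote team
Complex: Adjuster 2 46/316 = 14.6%, the remote team 35/189 = 18.5% → the remote team
Overall: Adjuster 2 92/438 = 21.0%, the remote team 113/360 = 31.4% → the remote team
The remote team wins overall and in every claim group — no reversal.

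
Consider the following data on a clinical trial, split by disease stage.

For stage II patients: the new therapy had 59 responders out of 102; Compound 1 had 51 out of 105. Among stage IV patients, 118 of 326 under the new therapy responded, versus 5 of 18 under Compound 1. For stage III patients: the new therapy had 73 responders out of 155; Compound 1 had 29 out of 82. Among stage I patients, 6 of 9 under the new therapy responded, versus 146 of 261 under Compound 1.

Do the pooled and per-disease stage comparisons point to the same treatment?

Stage II: the new therapy 59/102 = 57.8%, Compound 1 51/105 = 48.6% → the new therapy
Stage IV: the new therapy 118/326 = 36.2%, Compound 1 5/18 = 27.8% → the new therapy
Stage III: the new therapy 73/155 = 47.1%, Compound 1 29/82 = 35.4% → the new therapy
Stage I: the new therapy 6/9 = 66.7%, Compound 1 146/261 = 55.9% → the new therapy
Overall: the new therapy 256/592 = 43.2%, Compound 1 231/466 = 49.6% → Compound 1
The new therapy wins each disease group but Compound 1 wins overall — the comparison reverses. The new therapy's patients skew toward stage IV, which has a lower base rate.

No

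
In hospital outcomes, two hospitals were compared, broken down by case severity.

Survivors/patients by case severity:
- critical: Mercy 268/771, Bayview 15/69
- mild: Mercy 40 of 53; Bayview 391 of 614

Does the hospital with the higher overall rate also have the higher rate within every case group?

Critical: Mercy 268/771 = 34.8%, Bayview 15/69 = 21.7% → Mercy
Mild: Mercy 40/53 = 75.5%, Bayview 391/614 = 63.7% → Mercy
Overall: Mercy 308/824 = 37.4%, Bayview 406/683 = 59.4% → Bayview
Mercy wins each case group but Bayview wins overall — the comparison reverses. Mercy's patients skew toward critical, which has a lower base rate.

No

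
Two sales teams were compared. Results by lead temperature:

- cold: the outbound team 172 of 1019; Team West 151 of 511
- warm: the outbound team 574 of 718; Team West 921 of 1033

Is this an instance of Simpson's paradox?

No

Cold: the outbound team 172/1019 = 16.9%, Team West 151/511 = 29.5% → Team West
Warm: the outbound team 574/718 = 79.9%, Team West 921/1033 = 89.2% → Team West
Overall: the outbound team 746/1737 = 42.9%, Team West 1072/1544 = 69.4% → Team West
Team West wins overall and in every lead group — no reversal.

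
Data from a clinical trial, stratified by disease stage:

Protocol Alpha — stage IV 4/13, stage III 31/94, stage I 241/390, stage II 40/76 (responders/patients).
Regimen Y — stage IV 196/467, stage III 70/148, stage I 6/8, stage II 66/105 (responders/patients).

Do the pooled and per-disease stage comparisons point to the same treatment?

Stage IV: Protocol Alpha 4/13 = 30.8%, Regimen Y 196/467 = 42.0% → Regimen Y
Stage III: Protocol Alpha 31/94 = 33.0%, Regimen Y 70/148 = 47.3% → Regimen Y
Stage I: Protocol Alpha 241/390 = 61.8%, Regimen Y 6/8 = 75.0% → Regimen Y
Stage II: Protocol Alpha 40/76 = 52.6%, Regimen Y 66/105 = 62.9% → Regimen Y
Overall: Protocol Alpha 316/573 = 55.1%, Regimen Y 338/728 = 46.4% → Protocol Alpha
Regimen Y wins each disease group but Protocol Alpha wins overall — the comparison reverses. Regimen Y's patients skew toward stage IV, which has a lower base rate.

No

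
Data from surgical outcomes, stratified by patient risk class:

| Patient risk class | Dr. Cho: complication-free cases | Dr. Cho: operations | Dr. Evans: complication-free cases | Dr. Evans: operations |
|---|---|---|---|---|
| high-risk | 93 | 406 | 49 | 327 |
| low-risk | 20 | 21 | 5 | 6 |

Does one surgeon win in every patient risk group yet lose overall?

High-risk: Dr. Cho 93/406 = 22.9%, Dr. Evans 49/327 = 15.0% → Dr. Cho
Low-risk: Dr. Cho 20/21 = 95.2%, Dr. Evans 5/6 = 83.3% → Dr. Cho
Overall: Dr. Cho 113/427 = 26.5%, Dr. Evans 54/333 = 16.2% → Dr. Cho
Dr. Cho wins overall and in every patient risk group — no reversal.

No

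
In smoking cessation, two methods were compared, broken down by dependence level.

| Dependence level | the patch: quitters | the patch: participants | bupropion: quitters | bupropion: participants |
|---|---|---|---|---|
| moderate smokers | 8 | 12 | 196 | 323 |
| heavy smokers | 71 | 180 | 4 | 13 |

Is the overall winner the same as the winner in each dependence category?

Moderate smokers: the patch 8/12 = 66.7%, bupropion 196/323 = 60.7% → the patch
Heavy smokers: the patch 71/180 = 39.4%, bupropion 4/13 = 30.8% → the patch
Overall: the patch 79/192 = 41.1%, bupropion 200/336 = 59.5% → bupropion
The patch wins each dependence group but bupropion wins overall — the comparison reverses. The patch's participants skew toward heavy smokers, which has a lower base rate.

No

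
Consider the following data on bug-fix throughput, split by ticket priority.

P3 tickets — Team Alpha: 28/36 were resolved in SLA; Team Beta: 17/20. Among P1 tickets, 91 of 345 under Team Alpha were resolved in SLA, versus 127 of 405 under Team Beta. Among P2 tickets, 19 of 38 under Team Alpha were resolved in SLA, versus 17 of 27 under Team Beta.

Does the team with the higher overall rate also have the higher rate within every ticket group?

P3: Team Alpha 28/36 = 77.8%, Team Beta 17/20 = 85.0% → Team Beta
P1: Team Alpha 91/345 = 26.4%, Team Beta 127/405 = 31.4% → Team Beta
P2: Team Alpha 19/38 = 50.0%, Team Beta 17/27 = 63.0% → Team Beta
Overall: Team Alpha 138/419 = 32.9%, Team Beta 161/452 = 35.6% → Team Beta
Team Beta wins overall and in every ticket group — no reversal.

Yes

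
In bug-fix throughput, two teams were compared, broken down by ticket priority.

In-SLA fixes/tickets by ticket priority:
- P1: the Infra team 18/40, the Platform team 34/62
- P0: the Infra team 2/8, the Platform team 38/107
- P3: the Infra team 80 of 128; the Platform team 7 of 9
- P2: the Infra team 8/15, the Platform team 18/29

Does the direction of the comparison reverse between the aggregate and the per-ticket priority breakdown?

P1: the Infra team 18/40 = 45.0%, the Platform team 34/62 = 54.8% → the Platform team
P0: the Infra team 2/8 = 25.0%, the Platform team 38/107 = 35.5% → the Platform team
P3: the Infra team 80/128 = 62.5%, the Platform team 7/9 = 77.8% → the Platform team
P2: the Infra team 8/15 = 53.3%, the Platform team 18/29 = 62.1% → the Platform team
Overall: the Infra team 108/191 = 56.5%, the Platform team 97/207 = 46.9% → the Infra team
The Platform team wins each ticket group but the Infra team wins overall — the comparison reverses. The Platform team's tickets skew toward P0, which has a lower base rate.

Yes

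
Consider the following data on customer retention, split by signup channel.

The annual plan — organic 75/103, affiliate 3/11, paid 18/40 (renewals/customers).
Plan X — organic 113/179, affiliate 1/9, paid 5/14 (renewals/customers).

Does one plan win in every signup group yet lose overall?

No

Organic: the annual plan 75/103 = 72.8%, Plan X 113/179 = 63.1% → the annual plan
Affiliate: the annual plan 3/11 = 27.3%, Plan X 1/9 = 11.1% → the annual plan
Paid: the annual plan 18/40 = 45.0%, Plan X 5/14 = 35.7% → the annual plan
Overall: the annual plan 96/154 = 62.3%, Plan X 119/202 = 58.9% → the annual plan
The annual plan wins overall and in every signup group — no reversal.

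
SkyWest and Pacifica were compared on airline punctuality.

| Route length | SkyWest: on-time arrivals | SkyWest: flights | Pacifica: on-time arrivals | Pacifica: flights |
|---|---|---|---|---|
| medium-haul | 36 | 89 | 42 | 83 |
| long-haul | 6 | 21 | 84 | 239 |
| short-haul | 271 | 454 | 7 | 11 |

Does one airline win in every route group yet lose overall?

Medium-haul: SkyWest 36/89 = 40.4%, Pacifica 42/83 = 50.6% → Pacifica
Long-haul: SkyWest 6/21 = 28.6%, Pacifica 84/239 = 35.1% → Pacifica
Short-haul: SkyWest 271/454 = 59.7%, Pacifica 7/11 = 63.6% → Pacifica
Overall: SkyWest 313/564 = 55.5%, Pacifica 133/333 = 39.9% → SkyWest
Pacifica wins each route group but SkyWest wins overall — the comparison reverses. Pacifica's flights skew toward long-haul, which has a lower base rate.

Yes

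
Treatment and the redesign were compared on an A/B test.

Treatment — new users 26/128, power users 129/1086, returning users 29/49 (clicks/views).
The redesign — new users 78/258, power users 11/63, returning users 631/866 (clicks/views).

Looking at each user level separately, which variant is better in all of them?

the redesign

New users: Treatment 26/128 = 20.3%, the redesign 78/258 = 30.2% → the redesign
Power users: Treatment 129/1086 = 11.9%, the redesign 11/63 = 17.5% → the redesign
Returning users: Treatment 29/49 = 59.2%, the redesign 631/866 = 72.9% → the redesign
The redesign has the higher rate in all 3 groups.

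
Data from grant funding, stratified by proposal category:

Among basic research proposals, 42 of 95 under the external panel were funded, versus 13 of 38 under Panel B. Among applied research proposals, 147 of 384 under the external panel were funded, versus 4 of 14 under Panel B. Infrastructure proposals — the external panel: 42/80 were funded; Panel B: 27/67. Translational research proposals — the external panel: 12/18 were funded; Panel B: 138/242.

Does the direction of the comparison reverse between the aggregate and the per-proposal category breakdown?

Basic research: the external panel 42/95 = 44.2%, Panel B 13/38 = 34.2% → the external panel
Applied research: the external panel 147/384 = 38.3%, Panel B 4/14 = 28.6% → the external panel
Infrastructure: the external panel 42/80 = 52.5%, Panel B 27/67 = 40.3% → the external panel
Translational research: the external panel 12/18 = 66.7%, Panel B 138/242 = 57.0% → the external panel
Overall: the external panel 243/577 = 42.1%, Panel B 182/361 = 50.4% → Panel B
The external panel wins each proposal group but Panel B wins overall — the comparison reverses. The external panel's proposals skew toward applied research, which has a lower base rate.

Yes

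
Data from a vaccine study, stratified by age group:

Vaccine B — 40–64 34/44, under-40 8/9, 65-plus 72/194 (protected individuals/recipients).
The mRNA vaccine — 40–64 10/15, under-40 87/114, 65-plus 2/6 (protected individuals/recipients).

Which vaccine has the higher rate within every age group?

Vaccine B

40–64: Vaccine B 34/44 = 77.3%, the mRNA vaccine 10/15 = 66.7% → Vaccine B
Under-40: Vaccine B 8/9 = 88.9%, the mRNA vaccine 87/114 = 76.3% → Vaccine B
65-plus: Vaccine B 72/194 = 37.1%, the mRNA vaccine 2/6 = 33.3% → Vaccine B
Vaccine B has the higher rate in all 3 groups.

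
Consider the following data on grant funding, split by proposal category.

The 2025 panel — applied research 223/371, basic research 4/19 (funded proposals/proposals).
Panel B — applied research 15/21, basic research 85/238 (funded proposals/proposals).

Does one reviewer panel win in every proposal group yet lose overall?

Applied research: the 2025 panel 223/371 = 60.1%, Panel B 15/21 = 71.4% → Panel B
Basic research: the 2025 panel 4/19 = 21.1%, Panel B 85/238 = 35.7% → Panel B
Overall: the 2025 panel 227/390 = 58.2%, Panel B 100/259 = 38.6% → the 2025 panel
Panel B wins each proposal group but the 2025 panel wins overall — the comparison reverses. Panel B's proposals skew toward basic research, which has a lower base rate.

Yes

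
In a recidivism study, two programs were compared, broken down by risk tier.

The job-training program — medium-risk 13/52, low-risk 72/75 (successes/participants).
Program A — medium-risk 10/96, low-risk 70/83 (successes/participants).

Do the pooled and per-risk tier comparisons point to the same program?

Medium-risk: the job-training program 13/52 = 25.0%, Program A 10/96 = 10.4% → the job-training program
Low-risk: the job-training program 72/75 = 96.0%, Program A 70/83 = 84.3% → the job-training program
Overall: the job-training program 85/127 = 66.9%, Program A 80/179 = 44.7% → the job-training program
The job-training program wins overall and in every risk group — no reversal.

Yes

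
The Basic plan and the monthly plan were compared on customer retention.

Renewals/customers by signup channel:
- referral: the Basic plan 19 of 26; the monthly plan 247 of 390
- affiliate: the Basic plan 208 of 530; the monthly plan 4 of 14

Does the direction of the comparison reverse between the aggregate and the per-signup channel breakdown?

Yes

Referral: the Basic plan 19/26 = 73.1%, the monthly plan 247/390 = 63.3% → the Basic plan
Affiliate: the Basic plan 208/530 = 39.2%, the monthly plan 4/14 = 28.6% → the Basic plan
Overall: the Basic plan 227/556 = 40.8%, the monthly plan 251/404 = 62.1% → the monthly plan
The Basic plan wins each signup group but the monthly plan wins overall — the comparison reverses. The Basic plan's customers skew toward affiliate, which has a lower base rate.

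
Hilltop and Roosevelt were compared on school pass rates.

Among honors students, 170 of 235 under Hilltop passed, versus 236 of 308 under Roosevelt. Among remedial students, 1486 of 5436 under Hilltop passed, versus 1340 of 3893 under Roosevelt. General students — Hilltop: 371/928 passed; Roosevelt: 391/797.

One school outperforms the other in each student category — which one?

Roosevelt

Honors: Hilltop 170/235 = 72.3%, Roosevelt 236/308 = 76.6% → Roosevelt
Remedial: Hilltop 1486/5436 = 27.3%, Roosevelt 1340/3893 = 34.4% → Roosevelt
General: Hilltop 371/928 = 40.0%, Roosevelt 391/797 = 49.1% → Roosevelt
Roosevelt has the higher rate in all 3 groups.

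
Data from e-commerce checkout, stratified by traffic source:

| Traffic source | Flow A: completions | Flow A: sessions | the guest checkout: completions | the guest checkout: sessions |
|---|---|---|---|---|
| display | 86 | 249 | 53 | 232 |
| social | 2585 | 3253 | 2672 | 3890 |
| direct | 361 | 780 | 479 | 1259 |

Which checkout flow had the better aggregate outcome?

Flow A

Display: Flow A 86/249 = 34.5%, the guest checkout 53/232 = 22.8% → Flow A
Social: Flow A 2585/3253 = 79.5%, the guest checkout 2672/3890 = 68.7% → Flow A
Direct: Flow A 361/780 = 46.3%, the guest checkout 479/1259 = 38.0% → Flow A
Overall: Flow A 3032/4282 = 70.8%, the guest checkout 3204/5381 = 59.5% → Flow A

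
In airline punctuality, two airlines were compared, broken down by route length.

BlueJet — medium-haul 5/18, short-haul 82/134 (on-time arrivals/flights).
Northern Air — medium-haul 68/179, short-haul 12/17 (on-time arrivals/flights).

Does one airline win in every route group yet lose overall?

Yes

Medium-haul: BlueJet 5/18 = 27.8%, Northern Air 68/179 = 38.0% → Northern Air
Short-haul: BlueJet 82/134 = 61.2%, Northern Air 12/17 = 70.6% → Northern Air
Overall: BlueJet 87/152 = 57.2%, Northern Air 80/196 = 40.8% → BlueJet
Northern Air wins each route group but BlueJet wins overall — the comparison reverses. Northern Air's flights skew toward medium-haul, which has a lower base rate.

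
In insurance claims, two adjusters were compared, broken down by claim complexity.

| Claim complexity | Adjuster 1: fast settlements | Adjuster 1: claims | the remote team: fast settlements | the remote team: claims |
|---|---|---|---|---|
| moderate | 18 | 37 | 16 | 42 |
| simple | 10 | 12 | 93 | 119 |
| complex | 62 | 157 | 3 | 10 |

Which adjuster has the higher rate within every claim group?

Adjuster 1

Moderate: Adjuster 1 18/37 = 48.6%, the remote team 16/42 = 38.1% → Adjuster 1
Simple: Adjuster 1 10/12 = 83.3%, the remote team 93/119 = 78.2% → Adjuster 1
Complex: Adjuster 1 62/157 = 39.5%, the remote team 3/10 = 30.0% → Adjuster 1
Adjuster 1 has the higher rate in all 3 groups.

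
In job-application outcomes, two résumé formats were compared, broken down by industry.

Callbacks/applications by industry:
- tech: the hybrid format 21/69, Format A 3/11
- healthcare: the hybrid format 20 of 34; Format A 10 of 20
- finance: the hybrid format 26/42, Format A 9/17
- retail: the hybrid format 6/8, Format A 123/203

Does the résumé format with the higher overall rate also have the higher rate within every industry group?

No

Tech: the hybrid format 21/69 = 30.4%, Format A 3/11 = 27.3% → the hybrid format
Healthcare: the hybrid format 20/34 = 58.8%, Format A 10/20 = 50.0% → the hybrid format
Finance: the hybrid format 26/42 = 61.9%, Format A 9/17 = 52.9% → the hybrid format
Retail: the hybrid format 6/8 = 75.0%, Format A 123/203 = 60.6% → the hybrid format
Overall: the hybrid format 73/153 = 47.7%, Format A 145/251 = 57.8% → Format A
The hybrid format wins each industry group but Format A wins overall — the comparison reverses. The hybrid format's applications skew toward tech, which has a lower base rate.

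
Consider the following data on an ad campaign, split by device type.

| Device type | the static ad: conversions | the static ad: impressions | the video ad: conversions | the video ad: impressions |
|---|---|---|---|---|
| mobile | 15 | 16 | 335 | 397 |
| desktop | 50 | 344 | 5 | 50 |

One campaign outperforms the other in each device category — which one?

Mobile: the static ad 15/16 = 93.8%, the video ad 335/397 = 84.4% → the static ad
Desktop: the static ad 50/344 = 14.5%, the video ad 5/50 = 10.0% → the static ad
The static ad has the higher rate in both groups.

the static ad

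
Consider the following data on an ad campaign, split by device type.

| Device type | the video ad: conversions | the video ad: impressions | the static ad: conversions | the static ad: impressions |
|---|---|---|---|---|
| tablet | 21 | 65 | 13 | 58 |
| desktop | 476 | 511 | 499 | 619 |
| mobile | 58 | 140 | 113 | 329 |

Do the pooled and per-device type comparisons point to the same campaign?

Yes

Tablet: the video ad 21/65 = 32.3%, the static ad 13/58 = 22.4% → the video ad
Desktop: the video ad 476/511 = 93.2%, the static ad 499/619 = 80.6% → the video ad
Mobile: the video ad 58/140 = 41.4%, the static ad 113/329 = 34.3% → the video ad
Overall: the video ad 555/716 = 77.5%, the static ad 625/1006 = 62.1% → the video ad
The video ad wins overall and in every device group — no reversal.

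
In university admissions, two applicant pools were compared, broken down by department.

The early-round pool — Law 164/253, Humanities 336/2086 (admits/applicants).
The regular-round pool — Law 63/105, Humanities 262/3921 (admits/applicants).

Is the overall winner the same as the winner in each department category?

Yes

Law: the early-round pool 164/253 = 64.8%, the regular-round pool 63/105 = 60.0% → the early-round pool
Humanities: the early-round pool 336/2086 = 16.1%, the regular-round pool 262/3921 = 6.7% → the early-round pool
Overall: the early-round pool 500/2339 = 21.4%, the regular-round pool 325/4026 = 8.1% → the early-round pool
The early-round pool wins overall and in every department group — no reversal.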